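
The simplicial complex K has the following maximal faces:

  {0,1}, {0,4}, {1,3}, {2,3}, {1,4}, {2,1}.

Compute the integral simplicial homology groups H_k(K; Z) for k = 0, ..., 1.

Order the vertices as 0 < 1 < 2 < 3 < 4. Listing each simplex with vertices in this order, K has dimension 1 with simplices:

  0-simplices (5): [0], [1], [2], [3], [4]
  1-simplices (6): [0,1], [0,4], [1,2], [1,3], [1,4], [2,3]

giving chain groups C_0 ≅ Z^5, C_1 ≅ Z^6.

∂_1: C_1 → C_0 sends each edge [p,q] (with p < q) to q − p. For instance
  ∂[1,4] = [4] − [1].
As a 5×6 matrix over Z this has rank 4, with invariant factors (1,1,1,1).

Computing H_k = (kernel of ∂_k) / (image of ∂_{k+1}):

  H_0: rank C_0 − rank ∂_1 = 5 − 4 = 1, and the invariant factors of ∂_1 are all 1, so H_0 ≅ Z.
  H_1: rank ker ∂_1 − rank ∂_2 = (6 − 4) − 0 = 2, and there is no ∂_2, so H_1 ≅ Z^2.

H_0 = Z,  H_1 = Z^2.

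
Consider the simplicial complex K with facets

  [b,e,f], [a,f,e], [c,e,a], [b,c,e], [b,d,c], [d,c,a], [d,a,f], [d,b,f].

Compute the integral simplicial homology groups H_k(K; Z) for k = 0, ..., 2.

Fix the vertex order a < b < c < d < e < f and write every simplex with vertices in increasing order. Then dim K = 2 and the simplices of K are:

  0-simplices (6): a, b, c, d, e, f
  1-simplices (12): ac, ad, ae, af, bc, bd, be, bf, cd, ce, df, ef
  2-simplices (8): acd, ace, adf, aef, bcd, bce, bdf, bef

Hence C_0 ≅ Z^6, C_1 ≅ Z^12, C_2 ≅ Z^8.

The boundary map ∂_1: C_1 → C_0 maps an edge to its endpoints' difference, ∂[p,q] = q − p.
The resulting 6×12 matrix has rank 5, and its Smith normal form has invariant factors (1,1,1,1,1).

Boundary ∂_2: C_2 → C_1 sends each 2-simplex [p,q,r] to [q,r] − [p,r] + [p,q]. For instance
  ∂acd = cd − ad + ac,
  ∂aef = ef − af + ae.
As a 12×8 matrix over Z this has rank 7, with invariant factors (1,1,1,1,1,1,1).

Now H_k = ker ∂_k / im ∂_{k+1}, so:

  H_0: rank C_0 − rank ∂_1 = 6 − 5 = 1, and the invariant factors of ∂_1 are all 1, so H_0 ≅ Z.
  H_1: rank ker ∂_1 − rank ∂_2 = (12 − 5) − 7 = 0, and the invariant factors of ∂_2 are all 1, so H_1 ≅ 0.
  H_2: rank ker ∂_2 − rank ∂_3 = (8 − 7) − 0 = 1, and there is no ∂_3, so H_2 ≅ Z.

As a check, the Euler characteristic is 6 − 12 + 8 = 2, which agrees with 1 − 0 + 1 = 2.

H_0 = Z,  H_1 = 0,  H_2 = Z.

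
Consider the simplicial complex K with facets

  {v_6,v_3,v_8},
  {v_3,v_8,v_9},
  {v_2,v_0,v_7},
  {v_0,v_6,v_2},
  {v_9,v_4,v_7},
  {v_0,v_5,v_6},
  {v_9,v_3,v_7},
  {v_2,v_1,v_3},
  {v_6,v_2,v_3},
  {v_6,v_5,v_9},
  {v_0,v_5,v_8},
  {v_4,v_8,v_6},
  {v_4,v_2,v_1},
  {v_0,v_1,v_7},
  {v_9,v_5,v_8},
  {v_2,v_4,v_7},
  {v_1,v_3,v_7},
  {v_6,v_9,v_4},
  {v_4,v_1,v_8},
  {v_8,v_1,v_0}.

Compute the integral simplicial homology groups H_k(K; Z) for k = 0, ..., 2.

Fix the vertex order v_0 < v_1 < v_2 < v_3 < v_4 < v_5 < v_6 < v_7 < v_8 < v_9 and write every simplex with vertices in increasing order. Then dim K = 2 and the simplices of K are:

  0-simplices (10): [v_0], [v_1], [v_2], [v_3], [v_4], [v_5], [v_6], [v_7], [v_8], [v_9]
  1-simplices (30): (30 of them)
  2-simplices (20): (20 of them)

so the chain groups are C_0 ≅ Z^10, C_1 ≅ Z^30, C_2 ≅ Z^20.

Boundary ∂_1: C_1 → C_0 maps an edge to its endpoints' difference, ∂[p,q] = q − p.
As a 10×30 matrix over Z this has rank 9, with invariant factors (1,1,1,1,1,1,1,1,1).

Boundary ∂_2: C_2 → C_1 acts by ∂[p,q,r] = [q,r] − [p,r] + [p,q]. For instance
  ∂[v_0,v_5,v_6] = [v_5,v_6] − [v_0,v_6] + [v_0,v_5],
  ∂[v_4,v_6,v_9] = [v_6,v_9] − [v_4,v_9] + [v_4,v_6].
As a 30×20 matrix over Z this has rank 20, with invariant factors (1,1,1,1,1,1,1,1,1,1,1,1,1,1,1,1,1,1,1,2).

From H_k ≅ ker(∂_k) / im(∂_{k+1}) we obtain:

  H_0: rank C_0 − rank ∂_1 = 10 − 9 = 1, and the invariant factors of ∂_1 are all 1, so H_0 ≅ Z.
  H_1: rank ker ∂_1 − rank ∂_2 = (30 − 9) − 20 = 1, and ∂_2 has invariant factor 2 > 1, so H_1 ≅ Z ⊕ Z/2.
  H_2: rank ker ∂_2 − rank ∂_3 = (20 − 20) − 0 = 0, and there is no ∂_3, so H_2 ≅ 0.

H_0 ≅ Z,  H_1 ≅ Z ⊕ Z/2,  H_2 = 0.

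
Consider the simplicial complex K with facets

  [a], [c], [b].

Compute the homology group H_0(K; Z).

Take the total order a < b < c on the vertex set. Then K (dimension 0) consists of the simplices:

  0-simplices (3): a, b, c

so the chain groups are C_0 ≅ Z^3.

Reading off H_k = ker ∂_k / im ∂_{k+1}:

  H_0: rank C_0 − rank ∂_1 = 3 − 0 = 3, and there is no ∂_1, so H_0 = Z^3.

(K is a triangulation of a set of 3 points.)

H_0 = Z^3.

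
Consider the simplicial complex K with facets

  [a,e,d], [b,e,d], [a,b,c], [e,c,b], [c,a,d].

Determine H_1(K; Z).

H_1 = Z.

We work with the vertex ordering a < b < c < d < e. The simplices of K, each written with vertices in increasing order, are:

  0-simplices (5): a, b, c, d, e
  1-simplices (10): ab, ac, ad, ae, bc, bd, be, cd, ce, de
  2-simplices (5): abc, acd, ade, bce, bde

giving chain groups C_0 ≅ Z^5, C_1 ≅ Z^10, C_2 ≅ Z^5.

∂_1: C_1 → C_0 is given by ∂[p,q] = [q] − [p].
This gives a 5×10 integer matrix of rank 4; reducing to Smith normal form yields diagonal entries (1,1,1,1).

The boundary map ∂_2: C_2 → C_1 maps a triangle to the signed sum of its edges. For instance
  ∂ade = de − ae + ad,
  ∂acd = cd − ad + ac.
This gives a 10×5 integer matrix of rank 5; reducing to Smith normal form yields diagonal entries (1,1,1,1,1).

Now H_k = ker ∂_k / im ∂_{k+1}, so:

  H_1: rank ker ∂_1 − rank ∂_2 = (10 − 4) − 5 = 1, and the invariant factors of ∂_2 are all 1, so H_1 ≅ Z.

(K is a triangulation of the Möbius band.)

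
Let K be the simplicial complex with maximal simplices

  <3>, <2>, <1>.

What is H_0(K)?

Take the total order 1 < 2 < 3 on the vertex set. Then K (dimension 0) consists of the simplices:

  0-simplices (3): [1], [2], [3]

giving chain groups C_0 ≅ Z^3.

From H_k ≅ ker(∂_k) / im(∂_{k+1}) we obtain:

  H_0: rank C_0 − rank ∂_1 = 3 − 0 = 3, and there is no ∂_1, so H_0 ≅ Z^3.

(K is a triangulation of a set of 3 points.)

H_0 ≅ Z^3.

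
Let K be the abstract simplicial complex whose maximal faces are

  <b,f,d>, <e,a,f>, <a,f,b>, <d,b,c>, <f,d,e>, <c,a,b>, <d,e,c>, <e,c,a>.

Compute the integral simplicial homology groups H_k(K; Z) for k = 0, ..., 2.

Order the vertices as a < b < c < d < e < f. Listing each simplex with vertices in this order, K has dimension 2 with simplices:

  0-simplices (6): a, b, c, d, e, f
  1-simplices (12): ab, ac, ae, af, bc, bd, bf, cd, ce, de, df, ef
  2-simplices (8): abc, abf, ace, aef, bcd, bdf, cde, def

Hence C_0 ≅ Z^6, C_1 ≅ Z^12, C_2 ≅ Z^8.

Boundary ∂_1: C_1 → C_0 is given by ∂[p,q] = [q] − [p]. For instance
  ∂ef = f − e.
This gives a 6×12 integer matrix of rank 5; reducing to Smith normal form yields diagonal entries (1,1,1,1,1).

∂_2: C_2 → C_1 sends each 2-simplex [p,q,r] to [q,r] − [p,r] + [p,q]. For instance
  ∂ace = ce − ae + ac,
  ∂bdf = df − bf + bd.
As a 12×8 matrix over Z this has rank 7, with invariant factors (1,1,1,1,1,1,1).

Reading off H_k = ker ∂_k / im ∂_{k+1}:

  H_0: rank C_0 − rank ∂_1 = 6 − 5 = 1, and the invariant factors of ∂_1 are all 1, so H_0 = Z.
  H_1: rank ker ∂_1 − rank ∂_2 = (12 − 5) − 7 = 0, and the invariant factors of ∂_2 are all 1, so H_1 = 0.
  H_2: rank ker ∂_2 − rank ∂_3 = (8 − 7) − 0 = 1, and there is no ∂_3, so H_2 = Z.

(K is a triangulation of the 2-sphere S^2.)

H_0 = Z,  H_1 = 0,  H_2 = Z.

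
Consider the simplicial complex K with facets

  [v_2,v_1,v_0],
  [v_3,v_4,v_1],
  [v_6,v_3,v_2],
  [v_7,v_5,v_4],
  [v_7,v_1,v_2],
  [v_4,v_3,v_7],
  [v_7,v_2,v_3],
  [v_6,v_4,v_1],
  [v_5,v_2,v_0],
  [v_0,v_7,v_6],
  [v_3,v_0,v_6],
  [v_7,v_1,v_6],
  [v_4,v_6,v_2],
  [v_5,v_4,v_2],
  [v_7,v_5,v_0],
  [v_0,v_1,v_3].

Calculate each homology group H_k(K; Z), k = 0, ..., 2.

Fix the vertex order v_0 < v_1 < v_2 < v_3 < v_4 < v_5 < v_6 < v_7 and write every simplex with vertices in increasing order. Then dim K = 2 and the simplices of K are:

  0-simplices (8): [v_0], [v_1], [v_2], [v_3], [v_4], [v_5], [v_6], [v_7]
  1-simplices (24): (24 of them)
  2-simplices (16): (16 of them)

Hence C_0 ≅ Z^8, C_1 ≅ Z^24, C_2 ≅ Z^16.

Boundary ∂_1: C_1 → C_0 sends each edge [p,q] (with p < q) to q − p. For instance
  ∂[v_0,v_7] = [v_7] − [v_0].
As a 8×24 matrix over Z this has rank 7, with invariant factors (1,1,1,1,1,1,1).

The boundary map ∂_2: C_2 → C_1 sends each 2-simplex [p,q,r] to [q,r] − [p,r] + [p,q]. For instance
  ∂[v_1,v_6,v_7] = [v_6,v_7] − [v_1,v_7] + [v_1,v_6],
  ∂[v_2,v_3,v_7] = [v_3,v_7] − [v_2,v_7] + [v_2,v_3].
The 24×16 boundary matrix has rank 15 and Smith normal form diag(1,1,1,1,1,1,1,1,1,1,1,1,1,1,1).

Now H_k = ker ∂_k / im ∂_{k+1}, so:

  H_0: rank C_0 − rank ∂_1 = 8 − 7 = 1, and the invariant factors of ∂_1 are all 1, so H_0 = Z.
  H_1: rank ker ∂_1 − rank ∂_2 = (24 − 7) − 15 = 2, and the invariant factors of ∂_2 are all 1, so H_1 = Z^2.
  H_2: rank ker ∂_2 − rank ∂_3 = (16 − 15) − 0 = 1, and there is no ∂_3, so H_2 = Z.

As a check, the Euler characteristic is 8 − 24 + 16 = 0, which agrees with 1 − 2 + 1 = 0.

H_0 = Z,  H_1 = Z^2,  H_2 = Z.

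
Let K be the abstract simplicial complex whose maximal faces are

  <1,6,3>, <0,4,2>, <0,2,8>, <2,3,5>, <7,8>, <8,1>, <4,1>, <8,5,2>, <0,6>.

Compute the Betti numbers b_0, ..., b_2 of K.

b_0 = 1, b_1 = 3, b_2 = 0.

We work with the vertex ordering 0 < 1 < 2 < 3 < 4 < 5 < 6 < 7 < 8. The simplices of K, each written with vertices in increasing order, are:

  0-simplices (9): [0], [1], [2], [3], [4], [5], [6], [7], [8]
  1-simplices (16): [0,2], [0,4], [0,6], [0,8], [1,3], [1,4], [1,6], [1,8], [2,3], [2,4], [2,5], [2,8], [3,5], [3,6], [5,8], [7,8]
  2-simplices (5): [0,2,4], [0,2,8], [1,3,6], [2,3,5], [2,5,8]

giving chain groups C_0 ≅ Z^9, C_1 ≅ Z^16, C_2 ≅ Z^5.

The boundary map ∂_1: C_1 → C_0 maps an edge to its endpoints' difference, ∂[p,q] = q − p. For instance
  ∂[0,8] = [8] − [0].
As a 9×16 matrix over Z this has rank 8, with invariant factors (1,1,1,1,1,1,1,1).

Boundary ∂_2: C_2 → C_1 sends each 2-simplex [p,q,r] to [q,r] − [p,r] + [p,q]. For instance
  ∂[2,5,8] = [5,8] − [2,8] + [2,5],
  ∂[0,2,4] = [2,4] − [0,4] + [0,2].
The resulting 16×5 matrix has rank 5, and its Smith normal form has invariant factors (1,1,1,1,1).

From H_k ≅ ker(∂_k) / im(∂_{k+1}) we obtain:

  H_0: rank C_0 − rank ∂_1 = 9 − 8 = 1, and the invariant factors of ∂_1 are all 1, so H_0 ≅ Z.
  H_1: rank ker ∂_1 − rank ∂_2 = (16 − 8) − 5 = 3, and the invariant factors of ∂_2 are all 1, so H_1 ≅ Z^3.
  H_2: rank ker ∂_2 − rank ∂_3 = (5 − 5) − 0 = 0, and there is no ∂_3, so H_2 ≅ 0.

As a check, the Euler characteristic is 9 − 16 + 5 = -2, which agrees with 1 − 3 + 0 = -2.

Hence the Betti numbers are b_0 = 1, b_1 = 3, b_2 = 0.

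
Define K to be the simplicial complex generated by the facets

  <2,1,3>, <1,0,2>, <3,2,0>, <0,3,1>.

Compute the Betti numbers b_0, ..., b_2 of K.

b_0 = 1, b_1 = 0, b_2 = 1.

Take the total order 0 < 1 < 2 < 3 on the vertex set. Then K (dimension 2) consists of the simplices:

  0-simplices (4): [0], [1], [2], [3]
  1-simplices (6): [0,1], [0,2], [0,3], [1,2], [1,3], [2,3]
  2-simplices (4): [0,1,2], [0,1,3], [0,2,3], [1,2,3]

so the chain groups are C_0 ≅ Z^4, C_1 ≅ Z^6, C_2 ≅ Z^4.

Boundary ∂_1: C_1 → C_0 is given by ∂[p,q] = [q] − [p]. For instance
  ∂[1,2] = [2] − [1].
As a 4×6 matrix over Z this has rank 3, with invariant factors (1,1,1).

Boundary ∂_2: C_2 → C_1 maps a triangle to the signed sum of its edges. For instance
  ∂[0,2,3] = [2,3] − [0,3] + [0,2],
  ∂[1,2,3] = [2,3] − [1,3] + [1,2].
The 6×4 boundary matrix has rank 3 and Smith normal form diag(1,1,1).

Reading off H_k = ker ∂_k / im ∂_{k+1}:

  H_0: rank C_0 − rank ∂_1 = 4 − 3 = 1, and the invariant factors of ∂_1 are all 1, so H_0 ≅ Z.
  H_1: rank ker ∂_1 − rank ∂_2 = (6 − 3) − 3 = 0, and the invariant factors of ∂_2 are all 1, so H_1 ≅ 0.
  H_2: rank ker ∂_2 − rank ∂_3 = (4 − 3) − 0 = 1, and there is no ∂_3, so H_2 ≅ Z.

As a check, the Euler characteristic is 4 − 6 + 4 = 2, which agrees with 1 − 0 + 1 = 2.

Hence the Betti numbers are b_0 = 1, b_1 = 0, b_2 = 1.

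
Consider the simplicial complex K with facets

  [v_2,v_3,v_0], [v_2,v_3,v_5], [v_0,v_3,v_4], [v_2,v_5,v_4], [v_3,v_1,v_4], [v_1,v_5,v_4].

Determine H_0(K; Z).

K has 6 vertices, 12 edges, 6 triangles.
rank ∂_0 = 0, rank ∂_1 = 5 ⇒ b_0 = 6 − 0 − 5 = 1; all invariant factors of ∂_1 are 1 so no torsion. So H_0 = Z.

H_0 = Z.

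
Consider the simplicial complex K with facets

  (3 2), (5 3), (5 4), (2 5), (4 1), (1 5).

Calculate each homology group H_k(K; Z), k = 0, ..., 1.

H_0 ≅ Z,  H_1 ≅ Z^2.

Order the vertices as 1 < 2 < 3 < 4 < 5. Listing each simplex with vertices in this order, K has dimension 1 with simplices:

  0-simplices (5): [1], [2], [3], [4], [5]
  1-simplices (6): [1,4], [1,5], [2,3], [2,5], [3,5], [4,5]

giving chain groups C_0 ≅ Z^5, C_1 ≅ Z^6.

Boundary ∂_1: C_1 → C_0 maps an edge to its endpoints' difference, ∂[p,q] = q − p. For instance
  ∂[3,5] = [5] − [3].
The resulting 5×6 matrix has rank 4, and its Smith normal form has invariant factors (1,1,1,1).

From H_k ≅ ker(∂_k) / im(∂_{k+1}) we obtain:

  H_0: rank C_0 − rank ∂_1 = 5 − 4 = 1, and the invariant factors of ∂_1 are all 1, so H_0 = Z.
  H_1: rank ker ∂_1 − rank ∂_2 = (6 − 4) − 0 = 2, and there is no ∂_2, so H_1 = Z^2.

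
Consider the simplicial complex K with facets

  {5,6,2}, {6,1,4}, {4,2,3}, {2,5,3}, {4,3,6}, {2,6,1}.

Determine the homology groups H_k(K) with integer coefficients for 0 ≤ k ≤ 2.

We work with the vertex ordering 1 < 2 < 3 < 4 < 5 < 6. The simplices of K, each written with vertices in increasing order, are:

  0-simplices (6): [1], [2], [3], [4], [5], [6]
  1-simplices (12): [1,2], [1,4], [1,6], [2,3], [2,4], [2,5], [2,6], [3,4], [3,5], [3,6], [4,6], [5,6]
  2-simplices (6): [1,2,6], [1,4,6], [2,3,4], [2,3,5], [2,5,6], [3,4,6]

Hence C_0 ≅ Z^6, C_1 ≅ Z^12, C_2 ≅ Z^6.

∂_1: C_1 → C_0 sends each edge [p,q] (with p < q) to q − p. For instance
  ∂[1,2] = [2] − [1].
The resulting 6×12 matrix has rank 5, and its Smith normal form has invariant factors (1,1,1,1,1).

The boundary map ∂_2: C_2 → C_1 maps a triangle to the signed sum of its edges. For instance
  ∂[1,2,6] = [2,6] − [1,6] + [1,2],
  ∂[2,3,4] = [3,4] − [2,4] + [2,3].
As a 12×6 matrix over Z this has rank 6, with invariant factors (1,1,1,1,1,1).

From H_k ≅ ker(∂_k) / im(∂_{k+1}) we obtain:

  H_0: rank C_0 − rank ∂_1 = 6 − 5 = 1, and the invariant factors of ∂_1 are all 1, so H_0 ≅ Z.
  H_1: rank ker ∂_1 − rank ∂_2 = (12 − 5) − 6 = 1, and the invariant factors of ∂_2 are all 1, so H_1 ≅ Z.
  H_2: rank ker ∂_2 − rank ∂_3 = (6 − 6) − 0 = 0, and there is no ∂_3, so H_2 ≅ 0.

(K is a triangulation of the cylinder S^1 x I.)

H_0 = Z,  H_1 = Z,  H_2 = 0.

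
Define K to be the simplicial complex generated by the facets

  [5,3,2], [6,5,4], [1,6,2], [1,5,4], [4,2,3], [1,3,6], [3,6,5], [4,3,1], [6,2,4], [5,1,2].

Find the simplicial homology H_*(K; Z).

Order the vertices as 1 < 2 < 3 < 4 < 5 < 6. Listing each simplex with vertices in this order, K has dimension 2 with simplices:

  0-simplices (6): [1], [2], [3], [4], [5], [6]
  1-simplices (15): [1,2], [1,3], [1,4], [1,5], [1,6], [2,3], [2,4], [2,5], [2,6], [3,4], [3,5], [3,6], [4,5], [4,6], [5,6]
  2-simplices (10): [1,2,5], [1,2,6], [1,3,4], [1,3,6], [1,4,5], [2,3,4], [2,3,5], [2,4,6], [3,5,6], [4,5,6]

Hence C_0 ≅ Z^6, C_1 ≅ Z^15, C_2 ≅ Z^10.

∂_1: C_1 → C_0 sends each edge [p,q] (with p < q) to q − p. For instance
  ∂[1,3] = [3] − [1].
This gives a 6×15 integer matrix of rank 5; reducing to Smith normal form yields diagonal entries (1,1,1,1,1).

∂_2: C_2 → C_1 maps a triangle to the signed sum of its edges. For instance
  ∂[2,4,6] = [4,6] − [2,6] + [2,4],
  ∂[1,4,5] = [4,5] − [1,5] + [1,4].
This gives a 15×10 integer matrix of rank 10; reducing to Smith normal form yields diagonal entries (1,1,1,1,1,1,1,1,1,2).

From H_k ≅ ker(∂_k) / im(∂_{k+1}) we obtain:

  H_0: rank C_0 − rank ∂_1 = 6 − 5 = 1, and the invariant factors of ∂_1 are all 1, so H_0 = Z.
  H_1: rank ker ∂_1 − rank ∂_2 = (15 − 5) − 10 = 0, and ∂_2 has invariant factor 2 > 1, so H_1 = Z/2.
  H_2: rank ker ∂_2 − rank ∂_3 = (10 − 10) − 0 = 0, and there is no ∂_3, so H_2 = 0.

H_0 = Z,  H_1 = Z/2,  H_2 = 0.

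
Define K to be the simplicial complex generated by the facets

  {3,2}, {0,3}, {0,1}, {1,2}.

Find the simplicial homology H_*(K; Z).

Take the total order 0 < 1 < 2 < 3 on the vertex set. Then K (dimension 1) consists of the simplices:

  0-simplices (4): [0], [1], [2], [3]
  1-simplices (4): [0,1], [0,3], [1,2], [2,3]

so the chain groups are C_0 ≅ Z^4, C_1 ≅ Z^4.

∂_1: C_1 → C_0 is given by ∂[p,q] = [q] − [p].
The resulting 4×4 matrix has rank 3, and its Smith normal form has invariant factors (1,1,1).

Computing H_k = (kernel of ∂_k) / (image of ∂_{k+1}):

  H_0: rank C_0 − rank ∂_1 = 4 − 3 = 1, and the invariant factors of ∂_1 are all 1, so H_0 = Z.
  H_1: rank ker ∂_1 − rank ∂_2 = (4 − 3) − 0 = 1, and there is no ∂_2, so H_1 = Z.

As a check, the Euler characteristic is 4 − 4 = 0, which agrees with 1 − 1 = 0.
(K is a triangulation of the circle S^1.)

H_0 = Z,  H_1 = Z.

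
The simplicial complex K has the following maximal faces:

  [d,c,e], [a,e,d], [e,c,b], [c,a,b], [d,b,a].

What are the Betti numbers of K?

We work with the vertex ordering a < b < c < d < e. The simplices of K, each written with vertices in increasing order, are:

  0-simplices (5): a, b, c, d, e
  1-simplices (10): ab, ac, ad, ae, bc, bd, be, cd, ce, de
  2-simplices (5): abc, abd, ade, bce, cde

so the chain groups are C_0 ≅ Z^5, C_1 ≅ Z^10, C_2 ≅ Z^5.

Boundary ∂_1: C_1 → C_0 maps an edge to its endpoints' difference, ∂[p,q] = q − p.
The 5×10 boundary matrix has rank 4 and Smith normal form diag(1,1,1,1).

Boundary ∂_2: C_2 → C_1 acts by ∂[p,q,r] = [q,r] − [p,r] + [p,q]. For instance
  ∂abd = bd − ad + ab,
  ∂cde = de − ce + cd.
This gives a 10×5 integer matrix of rank 5; reducing to Smith normal form yields diagonal entries (1,1,1,1,1).

Reading off H_k = ker ∂_k / im ∂_{k+1}:

  H_0: rank C_0 − rank ∂_1 = 5 − 4 = 1, and the invariant factors of ∂_1 are all 1, so H_0 = Z.
  H_1: rank ker ∂_1 − rank ∂_2 = (10 − 4) − 5 = 1, and the invariant factors of ∂_2 are all 1, so H_1 = Z.
  H_2: rank ker ∂_2 − rank ∂_3 = (5 − 5) − 0 = 0, and there is no ∂_3, so H_2 = 0.

(K is a triangulation of the Möbius band.)

Hence the Betti numbers are b_0 = 1, b_1 = 1, b_2 = 0.

b_0 = 1, b_1 = 1, b_2 = 0.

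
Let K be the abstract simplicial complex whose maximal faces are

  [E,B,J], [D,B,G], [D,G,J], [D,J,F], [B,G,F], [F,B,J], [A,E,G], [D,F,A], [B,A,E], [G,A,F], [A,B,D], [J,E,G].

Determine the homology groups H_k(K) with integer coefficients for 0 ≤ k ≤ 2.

H_0 ≅ Z,  H_1 ≅ Z/2,  H_2 = 0.

Order the vertices as A < B < D < E < F < G < J. Listing each simplex with vertices in this order, K has dimension 2 with simplices:

  0-simplices (7): A, B, D, E, F, G, J
  1-simplices (18): AB, AD, AE, AF, AG, BD, BE, BF, BG, BJ, DF, DG, DJ, EG, EJ, FG, FJ, GJ
  2-simplices (12): ABD, ABE, ADF, AEG, AFG, BDG, BEJ, BFG, BFJ, DFJ, DGJ, EGJ

Hence C_0 ≅ Z^7, C_1 ≅ Z^18, C_2 ≅ Z^12.

∂_1: C_1 → C_0 maps an edge to its endpoints' difference, ∂[p,q] = q − p.
As a 7×18 matrix over Z this has rank 6, with invariant factors (1,1,1,1,1,1).

∂_2: C_2 → C_1 acts by ∂[p,q,r] = [q,r] − [p,r] + [p,q]. For instance
  ∂AEG = EG − AG + AE,
  ∂AFG = FG − AG + AF.
The resulting 18×12 matrix has rank 12, and its Smith normal form has invariant factors (1,1,1,1,1,1,1,1,1,1,1,2).

Reading off H_k = ker ∂_k / im ∂_{k+1}:

  H_0: rank C_0 − rank ∂_1 = 7 − 6 = 1, and the invariant factors of ∂_1 are all 1, so H_0 ≅ Z.
  H_1: rank ker ∂_1 − rank ∂_2 = (18 − 6) − 12 = 0, and ∂_2 has invariant factor 2 > 1, so H_1 ≅ Z/2.
  H_2: rank ker ∂_2 − rank ∂_3 = (12 − 12) − 0 = 0, and there is no ∂_3, so H_2 ≅ 0.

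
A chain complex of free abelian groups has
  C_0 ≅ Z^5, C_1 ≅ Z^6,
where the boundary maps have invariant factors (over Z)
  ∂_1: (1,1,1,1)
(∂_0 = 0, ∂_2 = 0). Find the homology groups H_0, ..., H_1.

H_0 ≅ Z,  H_1 ≅ Z^2.

H_0: b_0 = 5 − 0 − 4 = 1; torsion from ∂_1 factors > 1: none. So H_0 ≅ Z.
H_1: b_1 = 6 − 4 − 0 = 2; torsion from ∂_2 factors > 1: none. So H_1 ≅ Z^2.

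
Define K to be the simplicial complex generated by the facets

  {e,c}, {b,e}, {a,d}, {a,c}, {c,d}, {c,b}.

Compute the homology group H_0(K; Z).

H_0 ≅ Z.

We work with the vertex ordering a < b < c < d < e. The simplices of K, each written with vertices in increasing order, are:

  0-simplices (5): a, b, c, d, e
  1-simplices (6): ac, ad, bc, be, cd, ce

so the chain groups are C_0 ≅ Z^5, C_1 ≅ Z^6.

Boundary ∂_1: C_1 → C_0 maps an edge to its endpoints' difference, ∂[p,q] = q − p. For instance
  ∂ad = d − a.
The 5×6 boundary matrix has rank 4 and Smith normal form diag(1,1,1,1).

Reading off H_k = ker ∂_k / im ∂_{k+1}:

  H_0: rank C_0 − rank ∂_1 = 5 − 4 = 1, and the invariant factors of ∂_1 are all 1, so H_0 = Z.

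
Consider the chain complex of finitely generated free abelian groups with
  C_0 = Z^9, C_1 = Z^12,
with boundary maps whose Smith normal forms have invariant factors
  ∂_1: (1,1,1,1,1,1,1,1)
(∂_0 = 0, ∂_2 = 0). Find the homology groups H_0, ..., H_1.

H_0 ≅ Z,  H_1 ≅ Z^4.

H_0: b_0 = 9 − 0 − 8 = 1; torsion from ∂_1 factors > 1: none. So H_0 ≅ Z.
H_1: b_1 = 12 − 8 − 0 = 4; torsion from ∂_2 factors > 1: none. So H_1 ≅ Z^4.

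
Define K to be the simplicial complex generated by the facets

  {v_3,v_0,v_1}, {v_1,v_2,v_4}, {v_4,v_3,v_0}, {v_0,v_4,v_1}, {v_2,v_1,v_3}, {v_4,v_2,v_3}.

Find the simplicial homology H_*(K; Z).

K has 5 vertices, 9 edges, 6 triangles.
rank ∂_0 = 0, rank ∂_1 = 4 ⇒ b_0 = 5 − 0 − 4 = 1; all invariant factors of ∂_1 are 1 so no torsion. So H_0 ≅ Z.
rank ∂_1 = 4, rank ∂_2 = 5 ⇒ b_1 = 9 − 4 − 5 = 0; all invariant factors of ∂_2 are 1 so no torsion. So H_1 ≅ 0.
rank ∂_2 = 5, rank ∂_3 = 0 ⇒ b_2 = 6 − 5 − 0 = 1. So H_2 ≅ Z.

H_0 = Z,  H_1 = 0,  H_2 = Z.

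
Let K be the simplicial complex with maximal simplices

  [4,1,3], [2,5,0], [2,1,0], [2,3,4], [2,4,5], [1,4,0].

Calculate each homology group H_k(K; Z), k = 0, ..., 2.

H_0 ≅ Z,  H_1 ≅ Z,  H_2 = 0.

K has 6 vertices, 12 edges, 6 triangles.
rank ∂_0 = 0, rank ∂_1 = 5 ⇒ b_0 = 6 − 0 − 5 = 1; all invariant factors of ∂_1 are 1 so no torsion. So H_0 = Z.
rank ∂_1 = 5, rank ∂_2 = 6 ⇒ b_1 = 12 − 5 − 6 = 1; all invariant factors of ∂_2 are 1 so no torsion. So H_1 = Z.
rank ∂_2 = 6, rank ∂_3 = 0 ⇒ b_2 = 6 − 6 − 0 = 0. So H_2 = 0.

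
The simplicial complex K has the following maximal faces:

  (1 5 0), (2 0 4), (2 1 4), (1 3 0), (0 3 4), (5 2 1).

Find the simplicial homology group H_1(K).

Order the vertices as 0 < 1 < 2 < 3 < 4 < 5. Listing each simplex with vertices in this order, K has dimension 2 with simplices:

  0-simplices (6): [0], [1], [2], [3], [4], [5]
  1-simplices (12): [0,1], [0,2], [0,3], [0,4], [0,5], [1,2], [1,3], [1,4], [1,5], [2,4], [2,5], [3,4]
  2-simplices (6): [0,1,3], [0,1,5], [0,2,4], [0,3,4], [1,2,4], [1,2,5]

so the chain groups are C_0 ≅ Z^6, C_1 ≅ Z^12, C_2 ≅ Z^6.

∂_1: C_1 → C_0 is given by ∂[p,q] = [q] − [p]. For instance
  ∂[1,3] = [3] − [1].
The 6×12 boundary matrix has rank 5 and Smith normal form diag(1,1,1,1,1).

∂_2: C_2 → C_1 sends each 2-simplex [p,q,r] to [q,r] − [p,r] + [p,q]. For instance
  ∂[0,1,3] = [1,3] − [0,3] + [0,1],
  ∂[0,1,5] = [1,5] − [0,5] + [0,1].
The 12×6 boundary matrix has rank 6 and Smith normal form diag(1,1,1,1,1,1).

Reading off H_k = ker ∂_k / im ∂_{k+1}:

  H_1: rank ker ∂_1 − rank ∂_2 = (12 − 5) − 6 = 1, and the invariant factors of ∂_2 are all 1, so H_1 ≅ Z.

(K is a triangulation of the cylinder S^1 x I.)

H_1 ≅ Z.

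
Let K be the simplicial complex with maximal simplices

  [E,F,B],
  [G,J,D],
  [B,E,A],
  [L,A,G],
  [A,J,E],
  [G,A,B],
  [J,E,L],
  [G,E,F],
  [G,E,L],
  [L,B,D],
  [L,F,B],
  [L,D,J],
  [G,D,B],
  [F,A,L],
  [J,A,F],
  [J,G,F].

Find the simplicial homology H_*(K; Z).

Take the total order A < B < D < E < F < G < J < L on the vertex set. Then K (dimension 2) consists of the simplices:

  0-simplices (8): A, B, D, E, F, G, J, L
  1-simplices (24): AB, AE, AF, AG, AJ, AL, BD, BE, BF, BG, BL, DG, DJ, DL, EF, EG, EJ, EL, FG, FJ, FL, GJ, GL, JL
  2-simplices (16): ABE, ABG, AEJ, AFJ, AFL, AGL, BDG, BDL, BEF, BFL, DGJ, DJL, EFG, EGL, EJL, FGJ

Hence C_0 ≅ Z^8, C_1 ≅ Z^24, C_2 ≅ Z^16.

The boundary map ∂_1: C_1 → C_0 sends each edge [p,q] (with p < q) to q − p. For instance
  ∂BG = G − B.
This gives a 8×24 integer matrix of rank 7; reducing to Smith normal form yields diagonal entries (1,1,1,1,1,1,1).

The boundary map ∂_2: C_2 → C_1 sends each 2-simplex [p,q,r] to [q,r] − [p,r] + [p,q]. For instance
  ∂ABE = BE − AE + AB,
  ∂BDL = DL − BL + BD.
As a 24×16 matrix over Z this has rank 15, with invariant factors (1,1,1,1,1,1,1,1,1,1,1,1,1,1,1).

Computing H_k = (kernel of ∂_k) / (image of ∂_{k+1}):

  H_0: rank C_0 − rank ∂_1 = 8 − 7 = 1, and the invariant factors of ∂_1 are all 1, so H_0 ≅ Z.
  H_1: rank ker ∂_1 − rank ∂_2 = (24 − 7) − 15 = 2, and the invariant factors of ∂_2 are all 1, so H_1 ≅ Z^2.
  H_2: rank ker ∂_2 − rank ∂_3 = (16 − 15) − 0 = 1, and there is no ∂_3, so H_2 ≅ Z.

As a check, the Euler characteristic is 8 − 24 + 16 = 0, which agrees with 1 − 2 + 1 = 0.

H_0 ≅ Z,  H_1 ≅ Z^2,  H_2 ≅ Z.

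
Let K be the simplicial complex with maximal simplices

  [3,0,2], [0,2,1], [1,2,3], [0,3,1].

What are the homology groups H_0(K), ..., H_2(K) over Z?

Order the vertices as 0 < 1 < 2 < 3. Listing each simplex with vertices in this order, K has dimension 2 with simplices:

  0-simplices (4): [0], [1], [2], [3]
  1-simplices (6): [0,1], [0,2], [0,3], [1,2], [1,3], [2,3]
  2-simplices (4): [0,1,2], [0,1,3], [0,2,3], [1,2,3]

Hence C_0 ≅ Z^4, C_1 ≅ Z^6, C_2 ≅ Z^4.

The boundary map ∂_1: C_1 → C_0 maps an edge to its endpoints' difference, ∂[p,q] = q − p.
The resulting 4×6 matrix has rank 3, and its Smith normal form has invariant factors (1,1,1).

The boundary map ∂_2: C_2 → C_1 acts by ∂[p,q,r] = [q,r] − [p,r] + [p,q]. For instance
  ∂[1,2,3] = [2,3] − [1,3] + [1,2],
  ∂[0,1,3] = [1,3] − [0,3] + [0,1].
As a 6×4 matrix over Z this has rank 3, with invariant factors (1,1,1).

Now H_k = ker ∂_k / im ∂_{k+1}, so:

  H_0: rank C_0 − rank ∂_1 = 4 − 3 = 1, and the invariant factors of ∂_1 are all 1, so H_0 ≅ Z.
  H_1: rank ker ∂_1 − rank ∂_2 = (6 − 3) − 3 = 0, and the invariant factors of ∂_2 are all 1, so H_1 ≅ 0.
  H_2: rank ker ∂_2 − rank ∂_3 = (4 − 3) − 0 = 1, and there is no ∂_3, so H_2 ≅ Z.

H_0 = Z,  H_1 = 0,  H_2 = Z.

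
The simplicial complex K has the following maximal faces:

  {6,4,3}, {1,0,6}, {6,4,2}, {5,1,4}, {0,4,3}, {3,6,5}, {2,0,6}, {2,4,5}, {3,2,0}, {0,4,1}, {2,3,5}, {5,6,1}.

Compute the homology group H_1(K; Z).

H_1 ≅ Z/2.

Order the vertices as 0 < 1 < 2 < 3 < 4 < 5 < 6. Listing each simplex with vertices in this order, K has dimension 2 with simplices:

  0-simplices (7): [0], [1], [2], [3], [4], [5], [6]
  1-simplices (18): [0,1], [0,2], [0,3], [0,4], [0,6], [1,4], [1,5], [1,6], [2,3], [2,4], [2,5], [2,6], [3,4], [3,5], [3,6], [4,5], [4,6], [5,6]
  2-simplices (12): [0,1,4], [0,1,6], [0,2,3], [0,2,6], [0,3,4], [1,4,5], [1,5,6], [2,3,5], [2,4,5], [2,4,6], [3,4,6], [3,5,6]

Hence C_0 ≅ Z^7, C_1 ≅ Z^18, C_2 ≅ Z^12.

Boundary ∂_1: C_1 → C_0 sends each edge [p,q] (with p < q) to q − p. For instance
  ∂[0,1] = [1] − [0].
As a 7×18 matrix over Z this has rank 6, with invariant factors (1,1,1,1,1,1).

Boundary ∂_2: C_2 → C_1 acts by ∂[p,q,r] = [q,r] − [p,r] + [p,q]. For instance
  ∂[1,5,6] = [5,6] − [1,6] + [1,5],
  ∂[0,2,6] = [2,6] − [0,6] + [0,2].
The resulting 18×12 matrix has rank 12, and its Smith normal form has invariant factors (1,1,1,1,1,1,1,1,1,1,1,2).

Now H_k = ker ∂_k / im ∂_{k+1}, so:

  H_1: rank ker ∂_1 − rank ∂_2 = (18 − 6) − 12 = 0, and ∂_2 has invariant factor 2 > 1, so H_1 ≅ Z/2.

(K is a triangulation of the real projective plane RP^2.)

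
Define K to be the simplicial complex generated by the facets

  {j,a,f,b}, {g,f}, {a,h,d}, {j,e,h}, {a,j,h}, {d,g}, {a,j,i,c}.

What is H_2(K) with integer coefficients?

K has 10 vertices, 19 edges, 11 triangles, 2 3-simplices.
rank ∂_2 = 9, rank ∂_3 = 2 ⇒ b_2 = 11 − 9 − 2 = 0; all invariant factors of ∂_3 are 1 so no torsion. So H_2 ≅ 0.

H_2 ≅ 0.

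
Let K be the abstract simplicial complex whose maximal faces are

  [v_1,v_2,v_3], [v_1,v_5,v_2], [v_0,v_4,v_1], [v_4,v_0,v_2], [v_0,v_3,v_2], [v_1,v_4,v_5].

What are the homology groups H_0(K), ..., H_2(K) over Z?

H_0 ≅ Z,  H_1 ≅ Z,  H_2 = 0.

We work with the vertex ordering v_0 < v_1 < v_2 < v_3 < v_4 < v_5. The simplices of K, each written with vertices in increasing order, are:

  0-simplices (6): [v_0], [v_1], [v_2], [v_3], [v_4], [v_5]
  1-simplices (12): [v_0,v_1], [v_0,v_2], [v_0,v_3], [v_0,v_4], [v_1,v_2], [v_1,v_3], [v_1,v_4], [v_1,v_5], [v_2,v_3], [v_2,v_4], [v_2,v_5], [v_4,v_5]
  2-simplices (6): [v_0,v_1,v_4], [v_0,v_2,v_3], [v_0,v_2,v_4], [v_1,v_2,v_3], [v_1,v_2,v_5], [v_1,v_4,v_5]

Hence C_0 ≅ Z^6, C_1 ≅ Z^12, C_2 ≅ Z^6.

The boundary map ∂_1: C_1 → C_0 maps an edge to its endpoints' difference, ∂[p,q] = q − p. For instance
  ∂[v_1,v_4] = [v_4] − [v_1].
The 6×12 boundary matrix has rank 5 and Smith normal form diag(1,1,1,1,1).

The boundary map ∂_2: C_2 → C_1 maps a triangle to the signed sum of its edges. For instance
  ∂[v_0,v_2,v_4] = [v_2,v_4] − [v_0,v_4] + [v_0,v_2],
  ∂[v_0,v_1,v_4] = [v_1,v_4] − [v_0,v_4] + [v_0,v_1].
The resulting 12×6 matrix has rank 6, and its Smith normal form has invariant factors (1,1,1,1,1,1).

From H_k ≅ ker(∂_k) / im(∂_{k+1}) we obtain:

  H_0: rank C_0 − rank ∂_1 = 6 − 5 = 1, and the invariant factors of ∂_1 are all 1, so H_0 = Z.
  H_1: rank ker ∂_1 − rank ∂_2 = (12 − 5) − 6 = 1, and the invariant factors of ∂_2 are all 1, so H_1 = Z.
  H_2: rank ker ∂_2 − rank ∂_3 = (6 − 6) − 0 = 0, and there is no ∂_3, so H_2 = 0.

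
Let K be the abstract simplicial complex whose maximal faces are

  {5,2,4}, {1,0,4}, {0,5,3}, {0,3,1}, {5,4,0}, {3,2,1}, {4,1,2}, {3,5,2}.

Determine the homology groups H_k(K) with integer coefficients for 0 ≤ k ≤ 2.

Fix the vertex order 0 < 1 < 2 < 3 < 4 < 5 and write every simplex with vertices in increasing order. Then dim K = 2 and the simplices of K are:

  0-simplices (6): [0], [1], [2], [3], [4], [5]
  1-simplices (12): [0,1], [0,3], [0,4], [0,5], [1,2], [1,3], [1,4], [2,3], [2,4], [2,5], [3,5], [4,5]
  2-simplices (8): [0,1,3], [0,1,4], [0,3,5], [0,4,5], [1,2,3], [1,2,4], [2,3,5], [2,4,5]

so the chain groups are C_0 ≅ Z^6, C_1 ≅ Z^12, C_2 ≅ Z^8.

The boundary map ∂_1: C_1 → C_0 sends each edge [p,q] (with p < q) to q − p.
The 6×12 boundary matrix has rank 5 and Smith normal form diag(1,1,1,1,1).

∂_2: C_2 → C_1 acts by ∂[p,q,r] = [q,r] − [p,r] + [p,q]. For instance
  ∂[2,3,5] = [3,5] − [2,5] + [2,3],
  ∂[1,2,4] = [2,4] − [1,4] + [1,2].
The resulting 12×8 matrix has rank 7, and its Smith normal form has invariant factors (1,1,1,1,1,1,1).

Now H_k = ker ∂_k / im ∂_{k+1}, so:

  H_0: rank C_0 − rank ∂_1 = 6 − 5 = 1, and the invariant factors of ∂_1 are all 1, so H_0 = Z.
  H_1: rank ker ∂_1 − rank ∂_2 = (12 − 5) − 7 = 0, and the invariant factors of ∂_2 are all 1, so H_1 = 0.
  H_2: rank ker ∂_2 − rank ∂_3 = (8 − 7) − 0 = 1, and there is no ∂_3, so H_2 = Z.

(K is a triangulation of the 2-sphere S^2.)

H_0 ≅ Z,  H_1 = 0,  H_2 ≅ Z.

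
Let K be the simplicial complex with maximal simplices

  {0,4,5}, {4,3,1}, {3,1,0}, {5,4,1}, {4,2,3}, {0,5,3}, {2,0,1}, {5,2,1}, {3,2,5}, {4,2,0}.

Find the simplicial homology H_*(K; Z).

K has 6 vertices, 15 edges, 10 triangles.
rank ∂_0 = 0, rank ∂_1 = 5 ⇒ b_0 = 6 − 0 − 5 = 1; all invariant factors of ∂_1 are 1 so no torsion. So H_0 ≅ Z.
rank ∂_1 = 5, rank ∂_2 = 10 ⇒ b_1 = 15 − 5 − 10 = 0; ∂_2 has invariant factor(s) [2] giving torsion. So H_1 ≅ Z/2.
rank ∂_2 = 10, rank ∂_3 = 0 ⇒ b_2 = 10 − 10 − 0 = 0. So H_2 ≅ 0.

H_0 ≅ Z,  H_1 ≅ Z/2,  H_2 = 0.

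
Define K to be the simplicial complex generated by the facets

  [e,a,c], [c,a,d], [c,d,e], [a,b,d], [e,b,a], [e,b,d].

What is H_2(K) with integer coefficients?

H_2 = Z.

K has 5 vertices, 9 edges, 6 triangles.
rank ∂_2 = 5, rank ∂_3 = 0 ⇒ b_2 = 6 − 5 − 0 = 1. So H_2 ≅ Z.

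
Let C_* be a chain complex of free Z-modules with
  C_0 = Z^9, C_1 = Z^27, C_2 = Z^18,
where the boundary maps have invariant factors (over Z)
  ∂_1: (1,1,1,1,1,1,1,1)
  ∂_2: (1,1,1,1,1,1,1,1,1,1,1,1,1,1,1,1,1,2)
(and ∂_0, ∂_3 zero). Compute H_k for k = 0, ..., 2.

H_0 = Z,  H_1 = Z ⊕ Z/2,  H_2 = 0.

H_0: b_0 = 9 − 0 − 8 = 1; torsion from ∂_1 factors > 1: none. So H_0 = Z.
H_1: b_1 = 27 − 8 − 18 = 1; torsion from ∂_2 factors > 1: [2]. So H_1 = Z ⊕ Z/2.
H_2: b_2 = 18 − 18 − 0 = 0; torsion from ∂_3 factors > 1: none. So H_2 = 0.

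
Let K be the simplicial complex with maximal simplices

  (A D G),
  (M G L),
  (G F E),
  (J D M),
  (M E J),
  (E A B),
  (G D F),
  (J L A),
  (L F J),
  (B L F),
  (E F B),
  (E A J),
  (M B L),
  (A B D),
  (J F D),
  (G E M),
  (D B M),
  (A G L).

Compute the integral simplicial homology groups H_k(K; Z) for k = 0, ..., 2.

Order the vertices as A < B < D < E < F < G < J < L < M. Listing each simplex with vertices in this order, K has dimension 2 with simplices:

  0-simplices (9): A, B, D, E, F, G, J, L, M
  1-simplices (27): AB, AD, AE, AG, AJ, AL, BD, BE, BF, BL, BM, DF, DG, DJ, DM, EF, EG, EJ, EM, FG, FJ, FL, GL, GM, JL, JM, LM
  2-simplices (18): ABD, ABE, ADG, AEJ, AGL, AJL, BDM, BEF, BFL, BLM, DFG, DFJ, DJM, EFG, EGM, EJM, FJL, GLM

Hence C_0 ≅ Z^9, C_1 ≅ Z^27, C_2 ≅ Z^18.

The boundary map ∂_1: C_1 → C_0 maps an edge to its endpoints' difference, ∂[p,q] = q − p.
The 9×27 boundary matrix has rank 8 and Smith normal form diag(1,1,1,1,1,1,1,1).

The boundary map ∂_2: C_2 → C_1 sends each 2-simplex [p,q,r] to [q,r] − [p,r] + [p,q]. For instance
  ∂BDM = DM − BM + BD,
  ∂BLM = LM − BM + BL.
The resulting 27×18 matrix has rank 17, and its Smith normal form has invariant factors (1,1,1,1,1,1,1,1,1,1,1,1,1,1,1,1,1).

From H_k ≅ ker(∂_k) / im(∂_{k+1}) we obtain:

  H_0: rank C_0 − rank ∂_1 = 9 − 8 = 1, and the invariant factors of ∂_1 are all 1, so H_0 ≅ Z.
  H_1: rank ker ∂_1 − rank ∂_2 = (27 − 8) − 17 = 2, and the invariant factors of ∂_2 are all 1, so H_1 ≅ Z^2.
  H_2: rank ker ∂_2 − rank ∂_3 = (18 − 17) − 0 = 1, and there is no ∂_3, so H_2 ≅ Z.

As a check, the Euler characteristic is 9 − 27 + 18 = 0, which agrees with 1 − 2 + 1 = 0.

H_0 ≅ Z,  H_1 ≅ Z^2,  H_2 ≅ Z.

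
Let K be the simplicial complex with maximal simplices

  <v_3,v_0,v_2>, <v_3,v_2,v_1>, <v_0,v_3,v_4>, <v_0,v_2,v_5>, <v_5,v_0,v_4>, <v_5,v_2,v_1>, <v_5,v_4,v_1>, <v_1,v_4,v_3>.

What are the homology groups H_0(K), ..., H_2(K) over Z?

H_0 = Z,  H_1 = 0,  H_2 = Z.

Order the vertices as v_0 < v_1 < v_2 < v_3 < v_4 < v_5. Listing each simplex with vertices in this order, K has dimension 2 with simplices:

  0-simplices (6): [v_0], [v_1], [v_2], [v_3], [v_4], [v_5]
  1-simplices (12): [v_0,v_2], [v_0,v_3], [v_0,v_4], [v_0,v_5], [v_1,v_2], [v_1,v_3], [v_1,v_4], [v_1,v_5], [v_2,v_3], [v_2,v_5], [v_3,v_4], [v_4,v_5]
  2-simplices (8): [v_0,v_2,v_3], [v_0,v_2,v_5], [v_0,v_3,v_4], [v_0,v_4,v_5], [v_1,v_2,v_3], [v_1,v_2,v_5], [v_1,v_3,v_4], [v_1,v_4,v_5]

so the chain groups are C_0 ≅ Z^6, C_1 ≅ Z^12, C_2 ≅ Z^8.

Boundary ∂_1: C_1 → C_0 sends each edge [p,q] (with p < q) to q − p. For instance
  ∂[v_1,v_3] = [v_3] − [v_1].
As a 6×12 matrix over Z this has rank 5, with invariant factors (1,1,1,1,1).

The boundary map ∂_2: C_2 → C_1 maps a triangle to the signed sum of its edges. For instance
  ∂[v_1,v_4,v_5] = [v_4,v_5] − [v_1,v_5] + [v_1,v_4],
  ∂[v_1,v_3,v_4] = [v_3,v_4] − [v_1,v_4] + [v_1,v_3].
The resulting 12×8 matrix has rank 7, and its Smith normal form has invariant factors (1,1,1,1,1,1,1).

From H_k ≅ ker(∂_k) / im(∂_{k+1}) we obtain:

  H_0: rank C_0 − rank ∂_1 = 6 − 5 = 1, and the invariant factors of ∂_1 are all 1, so H_0 ≅ Z.
  H_1: rank ker ∂_1 − rank ∂_2 = (12 − 5) − 7 = 0, and the invariant factors of ∂_2 are all 1, so H_1 ≅ 0.
  H_2: rank ker ∂_2 − rank ∂_3 = (8 − 7) − 0 = 1, and there is no ∂_3, so H_2 ≅ Z.

(K is a triangulation of the 2-sphere S^2.)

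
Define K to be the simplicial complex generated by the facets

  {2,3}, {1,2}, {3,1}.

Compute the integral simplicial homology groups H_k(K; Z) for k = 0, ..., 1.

H_0 ≅ Z,  H_1 ≅ Z.

Fix the vertex order 1 < 2 < 3 and write every simplex with vertices in increasing order. Then dim K = 1 and the simplices of K are:

  0-simplices (3): [1], [2], [3]
  1-simplices (3): [1,2], [1,3], [2,3]

giving chain groups C_0 ≅ Z^3, C_1 ≅ Z^3.

∂_1: C_1 → C_0 sends each edge [p,q] (with p < q) to q − p.
The 3×3 boundary matrix has rank 2 and Smith normal form diag(1,1).

Now H_k = ker ∂_k / im ∂_{k+1}, so:

  H_0: rank C_0 − rank ∂_1 = 3 − 2 = 1, and the invariant factors of ∂_1 are all 1, so H_0 = Z.
  H_1: rank ker ∂_1 − rank ∂_2 = (3 − 2) − 0 = 1, and there is no ∂_2, so H_1 = Z.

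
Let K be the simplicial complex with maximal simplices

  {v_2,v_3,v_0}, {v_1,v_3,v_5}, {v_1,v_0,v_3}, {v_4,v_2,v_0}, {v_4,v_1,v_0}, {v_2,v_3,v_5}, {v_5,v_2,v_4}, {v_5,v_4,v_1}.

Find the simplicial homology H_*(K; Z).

H_0 ≅ Z,  H_1 = 0,  H_2 ≅ Z.

Order the vertices as v_0 < v_1 < v_2 < v_3 < v_4 < v_5. Listing each simplex with vertices in this order, K has dimension 2 with simplices:

  0-simplices (6): [v_0], [v_1], [v_2], [v_3], [v_4], [v_5]
  1-simplices (12): [v_0,v_1], [v_0,v_2], [v_0,v_3], [v_0,v_4], [v_1,v_3], [v_1,v_4], [v_1,v_5], [v_2,v_3], [v_2,v_4], [v_2,v_5], [v_3,v_5], [v_4,v_5]
  2-simplices (8): [v_0,v_1,v_3], [v_0,v_1,v_4], [v_0,v_2,v_3], [v_0,v_2,v_4], [v_1,v_3,v_5], [v_1,v_4,v_5], [v_2,v_3,v_5], [v_2,v_4,v_5]

so the chain groups are C_0 ≅ Z^6, C_1 ≅ Z^12, C_2 ≅ Z^8.

∂_1: C_1 → C_0 sends each edge [p,q] (with p < q) to q − p.
This gives a 6×12 integer matrix of rank 5; reducing to Smith normal form yields diagonal entries (1,1,1,1,1).

The boundary map ∂_2: C_2 → C_1 sends each 2-simplex [p,q,r] to [q,r] − [p,r] + [p,q]. For instance
  ∂[v_1,v_4,v_5] = [v_4,v_5] − [v_1,v_5] + [v_1,v_4],
  ∂[v_0,v_2,v_4] = [v_2,v_4] − [v_0,v_4] + [v_0,v_2].
This gives a 12×8 integer matrix of rank 7; reducing to Smith normal form yields diagonal entries (1,1,1,1,1,1,1).

Computing H_k = (kernel of ∂_k) / (image of ∂_{k+1}):

  H_0: rank C_0 − rank ∂_1 = 6 − 5 = 1, and the invariant factors of ∂_1 are all 1, so H_0 ≅ Z.
  H_1: rank ker ∂_1 − rank ∂_2 = (12 − 5) − 7 = 0, and the invariant factors of ∂_2 are all 1, so H_1 ≅ 0.
  H_2: rank ker ∂_2 − rank ∂_3 = (8 − 7) − 0 = 1, and there is no ∂_3, so H_2 ≅ Z.

As a check, the Euler characteristic is 6 − 12 + 8 = 2, which agrees with 1 − 0 + 1 = 2.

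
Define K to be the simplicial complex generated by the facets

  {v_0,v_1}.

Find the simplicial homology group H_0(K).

Fix the vertex order v_0 < v_1 and write every simplex with vertices in increasing order. Then dim K = 1 and the simplices of K are:

  0-simplices (2): [v_0], [v_1]
  1-simplices (1): [v_0,v_1]

Hence C_0 ≅ Z^2, C_1 ≅ Z^1.

Boundary ∂_1: C_1 → C_0 is given by ∂[p,q] = [q] − [p]. For instance
  ∂[v_0,v_1] = [v_1] − [v_0].
The 2×1 boundary matrix has rank 1 and Smith normal form diag(1).

Computing H_k = (kernel of ∂_k) / (image of ∂_{k+1}):

  H_0: rank C_0 − rank ∂_1 = 2 − 1 = 1, and the invariant factors of ∂_1 are all 1, so H_0 ≅ Z.

(K is a triangulation of the 1-simplex.)

H_0 = Z.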